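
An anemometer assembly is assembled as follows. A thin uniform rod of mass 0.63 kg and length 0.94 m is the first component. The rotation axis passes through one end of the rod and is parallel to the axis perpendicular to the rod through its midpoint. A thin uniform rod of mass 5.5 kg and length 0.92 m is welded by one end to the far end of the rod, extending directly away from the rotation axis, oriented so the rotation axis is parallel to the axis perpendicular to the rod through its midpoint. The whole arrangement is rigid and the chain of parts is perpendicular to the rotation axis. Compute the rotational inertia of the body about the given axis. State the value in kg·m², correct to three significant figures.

Thin rod: I_cm = (1/12)ML² = (1/12)(0.63)(0.94)² = 0.046389 kg·m²; centre at d = 0.47 m, so I = I_cm + Md² gives I = 0.046389 + (0.63)(0.47)² = 0.18556 kg·m².
Thin rod: I_cm = (1/12)ML² = (1/12)(5.5)(0.92)² = 0.38793 kg·m²; centre at d = 0.47 + 0.47 + 0.46 = 1.4 m, so I = I_cm + Md² gives I = 0.38793 + (5.5)(1.4)² = 11.168 kg·m².
Total I = 0.18556 + 11.168 = 11.353 kg·m².

11.4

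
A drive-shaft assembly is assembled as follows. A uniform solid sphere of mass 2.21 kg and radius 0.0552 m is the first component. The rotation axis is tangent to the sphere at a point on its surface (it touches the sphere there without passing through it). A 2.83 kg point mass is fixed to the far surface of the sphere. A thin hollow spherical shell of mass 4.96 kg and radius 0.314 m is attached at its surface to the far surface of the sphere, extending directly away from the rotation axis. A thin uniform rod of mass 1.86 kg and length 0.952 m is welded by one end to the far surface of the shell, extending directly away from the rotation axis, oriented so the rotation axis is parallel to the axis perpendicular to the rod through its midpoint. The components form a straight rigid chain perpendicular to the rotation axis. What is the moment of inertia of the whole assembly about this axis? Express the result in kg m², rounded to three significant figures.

Solid sphere: I_cm = (2/5)MR² = (2/5)(2.21)(0.0552)² = 0.0026936 kg m²; centre at d = 0.0552 m, so I = I_cm + Md² gives I = 0.0026936 + (2.21)(0.0552)² = 0.0094275 kg m².
Point mass: I_cm = 0; centre at d = 0.0552 + 0.0552 = 0.1104 m, so I = I_cm + Md² gives I = 0 + (2.83)(0.1104)² = 0.034492 kg m².
Spherical shell: I_cm = (2/3)MR² = (2/3)(4.96)(0.314)² = 0.32602 kg m²; centre at d = 0.0552 + 0.0552 + 0.314 = 0.4244 m, so I = I_cm + Md² gives I = 0.32602 + (4.96)(0.4244)² = 1.2194 kg m².
Thin rod: I_cm = (1/12)ML² = (1/12)(1.86)(0.952)² = 0.14048 kg m²; centre at d = 0.0552 + 0.0552 + 0.314 + 0.314 + 0.476 = 1.2144 m, so I = I_cm + Md² gives I = 0.14048 + (1.86)(1.2144)² = 2.8835 kg m².
Total I = 0.0094275 + 0.034492 + 1.2194 + 2.8835 = 4.1469 kg m².

4.15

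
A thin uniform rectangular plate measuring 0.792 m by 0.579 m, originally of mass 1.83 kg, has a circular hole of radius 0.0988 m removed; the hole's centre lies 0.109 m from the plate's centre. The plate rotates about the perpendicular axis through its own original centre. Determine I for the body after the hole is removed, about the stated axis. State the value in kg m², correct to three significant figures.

Unpierced body about its centre: I₀ = (1/12)M(a²+b²) = (1/12)(1.83)[(0.792)² + (0.579)²] = 0.14678 kg m².
The removed disk has mass m = M·πr²/(ab) = (1.83)·π(0.0988)²/(0.792·0.579) = 0.12238 kg (same uniform areal density).
Its moment of inertia about the rotation axis (parallel-axis theorem): I_hole = (1/2)mr² + md² = (1/2)(0.12238)(0.0988)² + (0.12238)(0.109)² = 0.0020513 kg m².
Treating the hole as negative mass, I = I₀ − I_hole = 0.14678 − 0.0020513 = 0.14473 kg m².

0.145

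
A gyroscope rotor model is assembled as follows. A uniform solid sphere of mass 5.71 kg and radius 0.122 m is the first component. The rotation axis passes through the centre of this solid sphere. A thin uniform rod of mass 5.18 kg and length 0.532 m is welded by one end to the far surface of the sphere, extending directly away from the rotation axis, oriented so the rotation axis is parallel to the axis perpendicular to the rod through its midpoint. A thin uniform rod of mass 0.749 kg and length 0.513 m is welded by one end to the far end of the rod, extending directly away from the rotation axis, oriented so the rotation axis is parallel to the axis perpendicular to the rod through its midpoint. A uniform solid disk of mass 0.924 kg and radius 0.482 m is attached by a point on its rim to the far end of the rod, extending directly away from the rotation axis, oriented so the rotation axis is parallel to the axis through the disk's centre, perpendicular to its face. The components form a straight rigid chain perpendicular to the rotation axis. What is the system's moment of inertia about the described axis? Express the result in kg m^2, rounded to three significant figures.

4.19

Solid sphere: I_cm = (2/5)MR² = (2/5)(5.71)(0.122)² = 0.033995 kg m^2; axis through the centre, so I = 0.033995 kg m^2.
Thin rod: I_cm = (1/12)ML² = (1/12)(5.18)(0.532)² = 0.12217 kg m^2; centre at d = 0.122 + 0.266 = 0.388 m, so the parallel axis theorem gives I = 0.12217 + (5.18)(0.388)² = 0.90199 kg m^2.
Thin rod: I_cm = (1/12)ML² = (1/12)(0.749)(0.513)² = 0.016426 kg m^2; centre at d = 0.122 + 0.266 + 0.266 + 0.2565 = 0.9105 m, so the parallel axis theorem gives I = 0.016426 + (0.749)(0.9105)² = 0.63735 kg m^2.
Solid disk: I_cm = (1/2)MR² = (1/2)(0.924)(0.482)² = 0.10733 kg m^2; centre at d = 0.122 + 0.266 + 0.266 + 0.2565 + 0.2565 + 0.482 = 1.649 m, so the parallel axis theorem gives I = 0.10733 + (0.924)(1.649)² = 2.6199 kg m^2.
Total I = 0.033995 + 0.90199 + 0.63735 + 2.6199 = 4.1932 kg m^2.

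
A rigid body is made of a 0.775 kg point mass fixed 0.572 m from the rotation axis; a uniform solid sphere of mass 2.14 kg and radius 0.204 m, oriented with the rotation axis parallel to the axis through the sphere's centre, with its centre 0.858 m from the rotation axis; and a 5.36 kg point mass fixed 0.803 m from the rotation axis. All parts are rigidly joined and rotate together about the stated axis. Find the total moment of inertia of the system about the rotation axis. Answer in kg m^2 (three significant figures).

Point mass: I_cm = 0; centre at d = 0.572 m, so I = I_cm + Md² gives I = 0 + (0.775)(0.572)² = 0.25357 kg m^2.
Solid sphere: I_cm = (2/5)MR² = (2/5)(2.14)(0.204)² = 0.035623 kg m^2; centre at d = 0.858 m, so I = I_cm + Md² gives I = 0.035623 + (2.14)(0.858)² = 1.611 kg m^2.
Point mass: I_cm = 0; centre at d = 0.803 m, so I = I_cm + Md² gives I = 0 + (5.36)(0.803)² = 3.4562 kg m^2.
Total I = 0.25357 + 1.611 + 3.4562 = 5.3208 kg m^2.

5.32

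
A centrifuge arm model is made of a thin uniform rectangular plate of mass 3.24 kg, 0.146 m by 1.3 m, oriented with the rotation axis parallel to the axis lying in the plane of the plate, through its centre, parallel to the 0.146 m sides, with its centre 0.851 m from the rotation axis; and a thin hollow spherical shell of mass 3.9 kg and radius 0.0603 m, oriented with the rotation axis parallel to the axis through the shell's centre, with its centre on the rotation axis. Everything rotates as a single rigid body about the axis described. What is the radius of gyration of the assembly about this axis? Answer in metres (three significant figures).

Rectangular plate: I_cm = (1/12)Mb² = (1/12)(3.24)(1.3)² = 0.4563 kg m^2; centre at d = 0.851 m, so I = I_cm + Md² gives I = 0.4563 + (3.24)(0.851)² = 2.8027 kg m^2.
Spherical shell: I_cm = (2/3)MR² = (2/3)(3.9)(0.0603)² = 0.0094538 kg m^2; axis through the centre, so I = 0.0094538 kg m^2.
Total I = 2.8122 kg m^2; total mass M = 7.14 kg.
k = √(I/M) = √(2.8122/7.14) = 0.62758 m.

0.628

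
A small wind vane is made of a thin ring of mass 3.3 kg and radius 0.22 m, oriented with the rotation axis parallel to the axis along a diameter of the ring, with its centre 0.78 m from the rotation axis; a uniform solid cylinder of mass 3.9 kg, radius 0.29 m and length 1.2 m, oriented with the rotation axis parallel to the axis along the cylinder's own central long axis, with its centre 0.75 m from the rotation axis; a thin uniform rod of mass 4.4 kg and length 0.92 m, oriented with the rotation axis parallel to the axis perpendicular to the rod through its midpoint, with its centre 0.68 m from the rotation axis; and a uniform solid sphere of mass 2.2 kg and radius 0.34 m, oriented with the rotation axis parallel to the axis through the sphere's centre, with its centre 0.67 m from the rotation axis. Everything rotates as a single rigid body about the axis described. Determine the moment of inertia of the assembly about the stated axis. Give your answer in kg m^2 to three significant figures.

Thin ring: I_cm = (1/2)MR² = (1/2)(3.3)(0.22)² = 0.07986 kg m^2; centre at d = 0.78 m, so I = I_cm + Md² gives I = 0.07986 + (3.3)(0.78)² = 2.0876 kg m^2.
Solid cylinder: I_cm = (1/2)MR² = (1/2)(3.9)(0.29)² = 0.16399 kg m^2; centre at d = 0.75 m, so I = I_cm + Md² gives I = 0.16399 + (3.9)(0.75)² = 2.3577 kg m^2.
Thin rod: I_cm = (1/12)ML² = (1/12)(4.4)(0.92)² = 0.31035 kg m^2; centre at d = 0.68 m, so I = I_cm + Md² gives I = 0.31035 + (4.4)(0.68)² = 2.3449 kg m^2.
Solid sphere: I_cm = (2/5)MR² = (2/5)(2.2)(0.34)² = 0.10173 kg m^2; centre at d = 0.67 m, so I = I_cm + Md² gives I = 0.10173 + (2.2)(0.67)² = 1.0893 kg m^2.
Total I = 2.0876 + 2.3577 + 2.3449 + 1.0893 = 7.8795 kg m^2.

7.88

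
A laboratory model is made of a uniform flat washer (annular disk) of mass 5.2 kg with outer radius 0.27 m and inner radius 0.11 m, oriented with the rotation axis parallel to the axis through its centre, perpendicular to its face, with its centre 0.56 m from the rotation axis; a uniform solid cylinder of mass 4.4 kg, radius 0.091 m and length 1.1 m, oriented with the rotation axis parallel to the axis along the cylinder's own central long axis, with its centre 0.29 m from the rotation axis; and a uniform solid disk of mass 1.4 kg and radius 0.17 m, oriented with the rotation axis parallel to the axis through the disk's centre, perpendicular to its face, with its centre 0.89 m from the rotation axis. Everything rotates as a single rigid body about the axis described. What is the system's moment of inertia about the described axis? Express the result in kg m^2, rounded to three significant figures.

Annular disk: I_cm = (1/2)M(R²+r²) = (1/2)(5.2)[(0.27)² + (0.11)²] = 0.221 kg m^2; centre at d = 0.56 m, so the parallel axis theorem gives I = 0.221 + (5.2)(0.56)² = 1.8517 kg m^2.
Solid cylinder: I_cm = (1/2)MR² = (1/2)(4.4)(0.091)² = 0.018218 kg m^2; centre at d = 0.29 m, so the parallel axis theorem gives I = 0.018218 + (4.4)(0.29)² = 0.38826 kg m^2.
Solid disk: I_cm = (1/2)MR² = (1/2)(1.4)(0.17)² = 0.02023 kg m^2; centre at d = 0.89 m, so the parallel axis theorem gives I = 0.02023 + (1.4)(0.89)² = 1.1292 kg m^2.
Total I = 1.8517 + 0.38826 + 1.1292 = 3.3691 kg m^2.

3.37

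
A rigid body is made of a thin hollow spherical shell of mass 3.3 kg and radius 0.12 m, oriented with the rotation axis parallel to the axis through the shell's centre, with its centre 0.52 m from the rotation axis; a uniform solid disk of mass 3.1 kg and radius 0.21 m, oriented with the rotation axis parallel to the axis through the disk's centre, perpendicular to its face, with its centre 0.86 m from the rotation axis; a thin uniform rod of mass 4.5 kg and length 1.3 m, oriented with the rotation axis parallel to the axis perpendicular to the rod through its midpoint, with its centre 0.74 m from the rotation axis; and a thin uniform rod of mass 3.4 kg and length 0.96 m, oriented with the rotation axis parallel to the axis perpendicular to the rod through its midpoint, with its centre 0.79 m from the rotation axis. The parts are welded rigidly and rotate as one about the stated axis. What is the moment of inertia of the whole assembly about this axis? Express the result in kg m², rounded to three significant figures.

Spherical shell: I_cm = (2/3)MR² = (2/3)(3.3)(0.12)² = 0.03168 kg m²; centre at d = 0.52 m, so I = I_cm + Md² gives I = 0.03168 + (3.3)(0.52)² = 0.924 kg m².
Solid disk: I_cm = (1/2)MR² = (1/2)(3.1)(0.21)² = 0.068355 kg m²; centre at d = 0.86 m, so I = I_cm + Md² gives I = 0.068355 + (3.1)(0.86)² = 2.3611 kg m².
Thin rod: I_cm = (1/12)ML² = (1/12)(4.5)(1.3)² = 0.63375 kg m²; centre at d = 0.74 m, so I = I_cm + Md² gives I = 0.63375 + (4.5)(0.74)² = 3.0979 kg m².
Thin rod: I_cm = (1/12)ML² = (1/12)(3.4)(0.96)² = 0.26112 kg m²; centre at d = 0.79 m, so I = I_cm + Md² gives I = 0.26112 + (3.4)(0.79)² = 2.3831 kg m².
Total I = 0.924 + 2.3611 + 3.0979 + 2.3831 = 8.7661 kg m².

8.77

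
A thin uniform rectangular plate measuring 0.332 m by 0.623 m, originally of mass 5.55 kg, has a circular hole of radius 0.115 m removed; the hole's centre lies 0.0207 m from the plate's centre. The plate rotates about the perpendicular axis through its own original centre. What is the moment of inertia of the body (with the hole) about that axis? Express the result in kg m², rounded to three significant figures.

Unpierced body about its centre: I₀ = (1/12)M(a²+b²) = (1/12)(5.55)[(0.332)² + (0.623)²] = 0.23049 kg m².
The removed disk has mass m = M·πr²/(ab) = (5.55)·π(0.115)²/(0.332·0.623) = 1.1148 kg (same uniform areal density).
Its moment of inertia about the rotation axis (parallel-axis theorem): I_hole = (1/2)mr² + md² = (1/2)(1.1148)(0.115)² + (1.1148)(0.0207)² = 0.0078496 kg m².
Treating the hole as negative mass, I = I₀ − I_hole = 0.23049 − 0.0078496 = 0.22264 kg m².

0.223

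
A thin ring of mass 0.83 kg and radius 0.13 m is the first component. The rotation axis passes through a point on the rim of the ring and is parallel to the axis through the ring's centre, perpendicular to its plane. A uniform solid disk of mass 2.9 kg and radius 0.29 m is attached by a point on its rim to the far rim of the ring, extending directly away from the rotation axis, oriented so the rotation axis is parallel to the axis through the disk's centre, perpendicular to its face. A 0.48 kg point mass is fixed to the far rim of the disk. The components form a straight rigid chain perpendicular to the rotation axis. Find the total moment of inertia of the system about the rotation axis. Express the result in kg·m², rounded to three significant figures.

1.37

Thin ring: I_cm = MR² = (0.83)(0.13)² = 0.014027 kg·m²; centre at d = 0.13 m, so the parallel axis theorem gives I = 0.014027 + (0.83)(0.13)² = 0.028054 kg·m².
Solid disk: I_cm = (1/2)MR² = (1/2)(2.9)(0.29)² = 0.12194 kg·m²; centre at d = 0.13 + 0.13 + 0.29 = 0.55 m, so the parallel axis theorem gives I = 0.12194 + (2.9)(0.55)² = 0.9992 kg·m².
Point mass: I_cm = 0; centre at d = 0.13 + 0.13 + 0.29 + 0.29 = 0.84 m, so the parallel axis theorem gives I = 0 + (0.48)(0.84)² = 0.33869 kg·m².
Total I = 0.028054 + 0.9992 + 0.33869 = 1.3659 kg·m².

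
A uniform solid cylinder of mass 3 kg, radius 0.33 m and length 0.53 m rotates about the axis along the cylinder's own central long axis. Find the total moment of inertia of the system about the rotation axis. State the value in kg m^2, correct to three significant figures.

I_cm = (1/2)MR² = (1/2)(3)(0.33)² = 0.16335 kg m^2; axis through the centre, so I = 0.16335 kg m^2.

0.163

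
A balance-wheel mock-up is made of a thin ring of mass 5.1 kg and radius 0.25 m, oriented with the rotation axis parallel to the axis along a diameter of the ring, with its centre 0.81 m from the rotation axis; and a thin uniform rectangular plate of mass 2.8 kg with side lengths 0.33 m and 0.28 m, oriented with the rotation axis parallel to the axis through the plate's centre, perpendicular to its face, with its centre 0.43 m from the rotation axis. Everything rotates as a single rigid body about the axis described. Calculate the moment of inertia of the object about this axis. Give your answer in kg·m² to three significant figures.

Thin ring: I_cm = (1/2)MR² = (1/2)(5.1)(0.25)² = 0.15937 kg·m²; centre at d = 0.81 m, so I = I_cm + Md² gives I = 0.15937 + (5.1)(0.81)² = 3.5055 kg·m².
Rectangular plate: I_cm = (1/12)M(a²+b²) = (1/12)(2.8)[(0.33)² + (0.28)²] = 0.043703 kg·m²; centre at d = 0.43 m, so I = I_cm + Md² gives I = 0.043703 + (2.8)(0.43)² = 0.56142 kg·m².
Total I = 3.5055 + 0.56142 = 4.0669 kg·m².

4.07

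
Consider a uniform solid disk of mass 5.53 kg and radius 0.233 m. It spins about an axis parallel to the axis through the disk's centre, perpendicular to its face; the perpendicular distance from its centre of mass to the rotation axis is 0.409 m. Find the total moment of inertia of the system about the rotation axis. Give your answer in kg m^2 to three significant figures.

1.08

I_cm = (1/2)MR² = (1/2)(5.53)(0.233)² = 0.15011 kg m^2; centre at d = 0.409 m, so I = I_cm + Md² gives I = 0.15011 + (5.53)(0.409)² = 1.0752 kg m^2.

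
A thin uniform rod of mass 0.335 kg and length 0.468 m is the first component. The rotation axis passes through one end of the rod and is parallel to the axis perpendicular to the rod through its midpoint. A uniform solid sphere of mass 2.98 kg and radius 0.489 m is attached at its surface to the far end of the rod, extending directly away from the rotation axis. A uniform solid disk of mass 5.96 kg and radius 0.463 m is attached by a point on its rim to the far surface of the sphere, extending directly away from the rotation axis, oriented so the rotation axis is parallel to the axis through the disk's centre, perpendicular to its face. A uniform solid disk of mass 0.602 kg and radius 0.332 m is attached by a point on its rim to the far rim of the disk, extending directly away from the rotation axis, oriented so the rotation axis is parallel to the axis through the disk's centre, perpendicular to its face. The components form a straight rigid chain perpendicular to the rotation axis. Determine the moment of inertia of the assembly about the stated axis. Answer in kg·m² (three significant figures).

29.8

Thin rod: I_cm = (1/12)ML² = (1/12)(0.335)(0.468)² = 0.0061144 kg·m²; centre at d = 0.234 m, so I = I_cm + Md² gives I = 0.0061144 + (0.335)(0.234)² = 0.024458 kg·m².
Solid sphere: I_cm = (2/5)MR² = (2/5)(2.98)(0.489)² = 0.28503 kg·m²; centre at d = 0.234 + 0.234 + 0.489 = 0.957 m, so I = I_cm + Md² gives I = 0.28503 + (2.98)(0.957)² = 3.0143 kg·m².
Solid disk: I_cm = (1/2)MR² = (1/2)(5.96)(0.463)² = 0.63882 kg·m²; centre at d = 0.234 + 0.234 + 0.489 + 0.489 + 0.463 = 1.909 m, so I = I_cm + Md² gives I = 0.63882 + (5.96)(1.909)² = 22.359 kg·m².
Solid disk: I_cm = (1/2)MR² = (1/2)(0.602)(0.332)² = 0.033177 kg·m²; centre at d = 0.234 + 0.234 + 0.489 + 0.489 + 0.463 + 0.463 + 0.332 = 2.704 m, so I = I_cm + Md² gives I = 0.033177 + (0.602)(2.704)² = 4.4348 kg·m².
Total I = 0.024458 + 3.0143 + 22.359 + 4.4348 = 29.832 kg·m².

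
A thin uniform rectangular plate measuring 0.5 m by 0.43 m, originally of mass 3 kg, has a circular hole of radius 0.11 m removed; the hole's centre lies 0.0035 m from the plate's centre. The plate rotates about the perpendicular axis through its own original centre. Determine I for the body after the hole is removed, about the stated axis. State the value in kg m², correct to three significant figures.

0.106

Unpierced body about its centre: I₀ = (1/12)M(a²+b²) = (1/12)(3)[(0.5)² + (0.43)²] = 0.10872 kg m².
The removed disk has mass m = M·πr²/(ab) = (3)·π(0.11)²/(0.5·0.43) = 0.53042 kg (same uniform areal density).
Its moment of inertia about the rotation axis (parallel-axis theorem): I_hole = (1/2)mr² + md² = (1/2)(0.53042)(0.11)² + (0.53042)(0.0035)² = 0.0032155 kg m².
Treating the hole as negative mass, I = I₀ − I_hole = 0.10872 − 0.0032155 = 0.10551 kg m².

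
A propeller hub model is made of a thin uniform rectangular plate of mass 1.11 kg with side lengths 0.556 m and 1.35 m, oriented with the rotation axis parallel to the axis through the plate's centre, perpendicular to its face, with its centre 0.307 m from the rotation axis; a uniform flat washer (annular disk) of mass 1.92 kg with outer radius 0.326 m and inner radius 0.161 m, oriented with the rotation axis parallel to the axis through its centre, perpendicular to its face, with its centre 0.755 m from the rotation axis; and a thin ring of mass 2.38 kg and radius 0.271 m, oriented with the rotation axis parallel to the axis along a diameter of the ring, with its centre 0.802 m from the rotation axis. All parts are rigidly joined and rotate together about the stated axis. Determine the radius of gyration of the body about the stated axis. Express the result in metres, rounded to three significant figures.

0.762

Rectangular plate: I_cm = (1/12)M(a²+b²) = (1/12)(1.11)[(0.556)² + (1.35)²] = 0.19718 kg m^2; centre at d = 0.307 m, so the parallel axis theorem gives I = 0.19718 + (1.11)(0.307)² = 0.30179 kg m^2.
Annular disk: I_cm = (1/2)M(R²+r²) = (1/2)(1.92)[(0.326)² + (0.161)²] = 0.12691 kg m^2; centre at d = 0.755 m, so the parallel axis theorem gives I = 0.12691 + (1.92)(0.755)² = 1.2214 kg m^2.
Thin ring: I_cm = (1/2)MR² = (1/2)(2.38)(0.271)² = 0.087395 kg m^2; centre at d = 0.802 m, so the parallel axis theorem gives I = 0.087395 + (2.38)(0.802)² = 1.6182 kg m^2.
Total I = 3.1414 kg m^2; total mass M = 5.41 kg.
k = √(I/M) = √(3.1414/5.41) = 0.76201 m.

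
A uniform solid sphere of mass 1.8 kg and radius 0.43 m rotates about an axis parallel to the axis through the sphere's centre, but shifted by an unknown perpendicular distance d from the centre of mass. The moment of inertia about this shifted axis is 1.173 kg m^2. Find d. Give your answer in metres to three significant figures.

0.760

About the centre-of-mass axis, I_cm = (2/5)MR² = (2/5)(1.8)(0.43)² = 0.13313 kg m^2.
Parallel axis theorem: I = I_cm + Md², so Md² = 1.173 − 0.13313 = 1.0399 kg m^2.
d = √(1.0399 / 1.8) = 0.76007 m.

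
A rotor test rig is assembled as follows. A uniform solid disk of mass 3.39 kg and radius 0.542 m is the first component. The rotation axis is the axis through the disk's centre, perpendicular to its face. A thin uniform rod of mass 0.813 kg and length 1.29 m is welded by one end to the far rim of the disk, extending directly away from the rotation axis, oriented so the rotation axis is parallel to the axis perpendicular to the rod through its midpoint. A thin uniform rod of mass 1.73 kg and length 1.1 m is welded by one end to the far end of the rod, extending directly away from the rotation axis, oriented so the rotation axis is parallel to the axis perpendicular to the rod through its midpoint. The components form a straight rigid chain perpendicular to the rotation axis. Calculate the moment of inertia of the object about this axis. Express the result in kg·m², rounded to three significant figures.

Solid disk: I_cm = (1/2)MR² = (1/2)(3.39)(0.542)² = 0.49793 kg·m²; axis through the centre, so I = 0.49793 kg·m².
Thin rod: I_cm = (1/12)ML² = (1/12)(0.813)(1.29)² = 0.11274 kg·m²; centre at d = 0.542 + 0.645 = 1.187 m, so I = I_cm + Md² gives I = 0.11274 + (0.813)(1.187)² = 1.2582 kg·m².
Thin rod: I_cm = (1/12)ML² = (1/12)(1.73)(1.1)² = 0.17444 kg·m²; centre at d = 0.542 + 0.645 + 0.645 + 0.55 = 2.382 m, so I = I_cm + Md² gives I = 0.17444 + (1.73)(2.382)² = 9.9903 kg·m².
Total I = 0.49793 + 1.2582 + 9.9903 = 11.746 kg·m².

11.7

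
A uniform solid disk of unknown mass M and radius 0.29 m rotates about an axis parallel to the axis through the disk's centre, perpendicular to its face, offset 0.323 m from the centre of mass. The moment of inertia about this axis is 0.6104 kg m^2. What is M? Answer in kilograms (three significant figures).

I = I_cm + Md² = (1/2)MR² + Md² = M·[0.5·(0.29)² + (0.323)²] = M·0.14638.
So M = 0.6104 / 0.14638 = 4.17 kg.

4.17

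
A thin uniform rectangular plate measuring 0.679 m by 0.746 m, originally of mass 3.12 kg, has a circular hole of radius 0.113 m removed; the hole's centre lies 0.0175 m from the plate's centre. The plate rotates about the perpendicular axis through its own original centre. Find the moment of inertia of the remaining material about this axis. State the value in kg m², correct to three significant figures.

Unpierced body about its centre: I₀ = (1/12)M(a²+b²) = (1/12)(3.12)[(0.679)² + (0.746)²] = 0.26456 kg m².
The removed disk has mass m = M·πr²/(ab) = (3.12)·π(0.113)²/(0.679·0.746) = 0.24709 kg (same uniform areal density).
Its moment of inertia about the rotation axis (parallel-axis theorem): I_hole = (1/2)mr² + md² = (1/2)(0.24709)(0.113)² + (0.24709)(0.0175)² = 0.0016532 kg m².
Treating the hole as negative mass, I = I₀ − I_hole = 0.26456 − 0.0016532 = 0.26291 kg m².

0.263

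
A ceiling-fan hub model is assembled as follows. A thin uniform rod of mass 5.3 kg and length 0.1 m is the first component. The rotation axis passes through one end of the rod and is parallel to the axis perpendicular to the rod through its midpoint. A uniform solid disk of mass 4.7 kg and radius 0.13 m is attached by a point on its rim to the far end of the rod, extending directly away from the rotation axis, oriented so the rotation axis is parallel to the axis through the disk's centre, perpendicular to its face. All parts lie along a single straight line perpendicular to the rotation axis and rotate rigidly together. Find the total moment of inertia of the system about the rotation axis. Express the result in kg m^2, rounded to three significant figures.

Thin rod: I_cm = (1/12)ML² = (1/12)(5.3)(0.1)² = 0.0044167 kg m^2; centre at d = 0.05 m, so the parallel axis theorem gives I = 0.0044167 + (5.3)(0.05)² = 0.017667 kg m^2.
Solid disk: I_cm = (1/2)MR² = (1/2)(4.7)(0.13)² = 0.039715 kg m^2; centre at d = 0.05 + 0.05 + 0.13 = 0.23 m, so the parallel axis theorem gives I = 0.039715 + (4.7)(0.23)² = 0.28835 kg m^2.
Total I = 0.017667 + 0.28835 = 0.30601 kg m^2.

0.306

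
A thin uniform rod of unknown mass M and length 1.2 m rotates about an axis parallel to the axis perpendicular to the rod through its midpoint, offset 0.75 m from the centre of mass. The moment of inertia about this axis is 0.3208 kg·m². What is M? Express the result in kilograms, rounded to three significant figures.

0.470

I = I_cm + Md² = (1/12)ML² + Md² = M·[0.0833333·(1.2)² + (0.75)²] = M·0.6825.
So M = 0.3208 / 0.6825 = 0.47004 kg.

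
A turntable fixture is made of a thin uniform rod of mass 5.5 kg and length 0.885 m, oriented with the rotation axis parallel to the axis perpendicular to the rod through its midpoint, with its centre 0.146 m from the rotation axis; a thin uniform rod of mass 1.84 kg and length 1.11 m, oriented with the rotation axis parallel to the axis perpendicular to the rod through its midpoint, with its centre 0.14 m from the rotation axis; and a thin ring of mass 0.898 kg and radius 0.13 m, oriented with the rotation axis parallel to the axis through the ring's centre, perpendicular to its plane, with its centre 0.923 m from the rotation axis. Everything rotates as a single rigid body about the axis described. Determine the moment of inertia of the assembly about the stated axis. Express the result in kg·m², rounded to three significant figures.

Thin rod: I_cm = (1/12)ML² = (1/12)(5.5)(0.885)² = 0.35898 kg·m²; centre at d = 0.146 m, so the parallel axis theorem gives I = 0.35898 + (5.5)(0.146)² = 0.47622 kg·m².
Thin rod: I_cm = (1/12)ML² = (1/12)(1.84)(1.11)² = 0.18892 kg·m²; centre at d = 0.14 m, so the parallel axis theorem gives I = 0.18892 + (1.84)(0.14)² = 0.22499 kg·m².
Thin ring: I_cm = MR² = (0.898)(0.13)² = 0.015176 kg·m²; centre at d = 0.923 m, so the parallel axis theorem gives I = 0.015176 + (0.898)(0.923)² = 0.78021 kg·m².
Total I = 0.47622 + 0.22499 + 0.78021 = 1.4814 kg·m².

1.48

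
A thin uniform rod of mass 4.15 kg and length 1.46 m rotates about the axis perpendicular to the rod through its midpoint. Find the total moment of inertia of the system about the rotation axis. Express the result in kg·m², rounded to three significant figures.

I_cm = (1/12)ML² = (1/12)(4.15)(1.46)² = 0.73718 kg·m²; axis through the centre, so I = 0.73718 kg·m².

0.737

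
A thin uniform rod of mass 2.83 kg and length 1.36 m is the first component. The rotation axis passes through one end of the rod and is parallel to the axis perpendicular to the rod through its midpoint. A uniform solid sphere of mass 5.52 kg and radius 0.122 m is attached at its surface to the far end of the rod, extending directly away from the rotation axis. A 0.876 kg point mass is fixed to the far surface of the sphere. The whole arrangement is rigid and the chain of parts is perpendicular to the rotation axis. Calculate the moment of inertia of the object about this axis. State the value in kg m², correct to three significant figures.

Thin rod: I_cm = (1/12)ML² = (1/12)(2.83)(1.36)² = 0.4362 kg m²; centre at d = 0.68 m, so the parallel axis theorem gives I = 0.4362 + (2.83)(0.68)² = 1.7448 kg m².
Solid sphere: I_cm = (2/5)MR² = (2/5)(5.52)(0.122)² = 0.032864 kg m²; centre at d = 0.68 + 0.68 + 0.122 = 1.482 m, so the parallel axis theorem gives I = 0.032864 + (5.52)(1.482)² = 12.157 kg m².
Point mass: I_cm = 0; centre at d = 0.68 + 0.68 + 0.122 + 0.122 = 1.604 m, so the parallel axis theorem gives I = 0 + (0.876)(1.604)² = 2.2538 kg m².
Total I = 1.7448 + 12.157 + 2.2538 = 16.155 kg m².

16.2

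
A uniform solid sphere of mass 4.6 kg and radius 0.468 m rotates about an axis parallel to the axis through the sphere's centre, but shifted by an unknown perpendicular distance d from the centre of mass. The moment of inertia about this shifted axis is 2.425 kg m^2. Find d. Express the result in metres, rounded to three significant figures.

About the centre-of-mass axis, I_cm = (2/5)MR² = (2/5)(4.6)(0.468)² = 0.403 kg m^2.
Parallel axis theorem: I = I_cm + Md², so Md² = 2.425 − 0.403 = 2.022 kg m^2.
d = √(2.022 / 4.6) = 0.663 m.

0.663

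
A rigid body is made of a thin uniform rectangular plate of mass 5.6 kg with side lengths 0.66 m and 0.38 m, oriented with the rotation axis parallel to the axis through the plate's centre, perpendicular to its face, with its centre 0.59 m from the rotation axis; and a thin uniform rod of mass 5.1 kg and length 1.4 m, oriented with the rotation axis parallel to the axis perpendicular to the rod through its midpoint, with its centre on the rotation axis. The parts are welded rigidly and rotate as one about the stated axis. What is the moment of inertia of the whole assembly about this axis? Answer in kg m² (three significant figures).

3.05

Rectangular plate: I_cm = (1/12)M(a²+b²) = (1/12)(5.6)[(0.66)² + (0.38)²] = 0.27067 kg m²; centre at d = 0.59 m, so I = I_cm + Md² gives I = 0.27067 + (5.6)(0.59)² = 2.22 kg m².
Thin rod: I_cm = (1/12)ML² = (1/12)(5.1)(1.4)² = 0.833 kg m²; axis through the centre, so I = 0.833 kg m².
Total I = 2.22 + 0.833 = 3.053 kg m².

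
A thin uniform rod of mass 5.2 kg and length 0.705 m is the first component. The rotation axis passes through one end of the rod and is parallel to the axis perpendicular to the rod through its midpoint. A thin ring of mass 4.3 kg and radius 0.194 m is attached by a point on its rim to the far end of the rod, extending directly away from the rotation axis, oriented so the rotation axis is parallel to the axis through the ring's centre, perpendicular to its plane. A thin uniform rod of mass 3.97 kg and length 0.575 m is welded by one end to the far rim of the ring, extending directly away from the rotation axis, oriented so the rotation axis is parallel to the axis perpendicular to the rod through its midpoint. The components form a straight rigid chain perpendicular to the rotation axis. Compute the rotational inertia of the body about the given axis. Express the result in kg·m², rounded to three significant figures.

Thin rod: I_cm = (1/12)ML² = (1/12)(5.2)(0.705)² = 0.21538 kg·m²; centre at d = 0.3525 m, so I = I_cm + Md² gives I = 0.21538 + (5.2)(0.3525)² = 0.86151 kg·m².
Thin ring: I_cm = MR² = (4.3)(0.194)² = 0.16183 kg·m²; centre at d = 0.3525 + 0.3525 + 0.194 = 0.899 m, so I = I_cm + Md² gives I = 0.16183 + (4.3)(0.899)² = 3.6371 kg·m².
Thin rod: I_cm = (1/12)ML² = (1/12)(3.97)(0.575)² = 0.10938 kg·m²; centre at d = 0.3525 + 0.3525 + 0.194 + 0.194 + 0.2875 = 1.3805 m, so I = I_cm + Md² gives I = 0.10938 + (3.97)(1.3805)² = 7.6753 kg·m².
Total I = 0.86151 + 3.6371 + 7.6753 = 12.174 kg·m².

12.2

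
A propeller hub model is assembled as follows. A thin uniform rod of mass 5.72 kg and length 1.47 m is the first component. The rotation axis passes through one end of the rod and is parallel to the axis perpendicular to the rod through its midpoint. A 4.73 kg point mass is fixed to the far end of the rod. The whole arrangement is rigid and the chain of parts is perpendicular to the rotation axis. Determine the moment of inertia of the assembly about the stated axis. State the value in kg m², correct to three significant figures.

14.3

Thin rod: I_cm = (1/12)ML² = (1/12)(5.72)(1.47)² = 1.03 kg m²; centre at d = 0.735 m, so the parallel axis theorem gives I = 1.03 + (5.72)(0.735)² = 4.1201 kg m².
Point mass: I_cm = 0; centre at d = 0.735 + 0.735 = 1.47 m, so the parallel axis theorem gives I = 0 + (4.73)(1.47)² = 10.221 kg m².
Total I = 4.1201 + 10.221 = 14.341 kg m².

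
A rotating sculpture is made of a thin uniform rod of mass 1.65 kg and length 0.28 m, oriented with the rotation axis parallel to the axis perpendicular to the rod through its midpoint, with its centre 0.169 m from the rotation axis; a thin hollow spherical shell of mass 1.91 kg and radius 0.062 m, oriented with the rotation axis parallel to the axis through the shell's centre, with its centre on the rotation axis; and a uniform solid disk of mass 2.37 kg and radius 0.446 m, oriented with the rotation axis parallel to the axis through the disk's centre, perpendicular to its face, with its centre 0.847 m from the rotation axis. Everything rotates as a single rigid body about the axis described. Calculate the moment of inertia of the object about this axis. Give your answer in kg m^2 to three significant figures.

Thin rod: I_cm = (1/12)ML² = (1/12)(1.65)(0.28)² = 0.01078 kg m^2; centre at d = 0.169 m, so I = I_cm + Md² gives I = 0.01078 + (1.65)(0.169)² = 0.057906 kg m^2.
Spherical shell: I_cm = (2/3)MR² = (2/3)(1.91)(0.062)² = 0.0048947 kg m^2; axis through the centre, so I = 0.0048947 kg m^2.
Solid disk: I_cm = (1/2)MR² = (1/2)(2.37)(0.446)² = 0.23572 kg m^2; centre at d = 0.847 m, so I = I_cm + Md² gives I = 0.23572 + (2.37)(0.847)² = 1.936 kg m^2.
Total I = 0.057906 + 0.0048947 + 1.936 = 1.9988 kg m^2.

2.00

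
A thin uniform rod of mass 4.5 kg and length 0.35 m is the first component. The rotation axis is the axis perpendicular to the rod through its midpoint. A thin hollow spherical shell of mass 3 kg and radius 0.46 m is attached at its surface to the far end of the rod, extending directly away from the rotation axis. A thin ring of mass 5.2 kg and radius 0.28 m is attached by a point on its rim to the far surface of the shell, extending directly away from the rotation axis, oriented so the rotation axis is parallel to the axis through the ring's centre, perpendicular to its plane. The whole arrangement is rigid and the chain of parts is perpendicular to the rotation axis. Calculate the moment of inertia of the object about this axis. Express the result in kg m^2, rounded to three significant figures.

11.9

Thin rod: I_cm = (1/12)ML² = (1/12)(4.5)(0.35)² = 0.045937 kg m^2; axis through the centre, so I = 0.045937 kg m^2.
Spherical shell: I_cm = (2/3)MR² = (2/3)(3)(0.46)² = 0.4232 kg m^2; centre at d = 0.175 + 0.46 = 0.635 m, so the parallel axis theorem gives I = 0.4232 + (3)(0.635)² = 1.6329 kg m^2.
Thin ring: I_cm = MR² = (5.2)(0.28)² = 0.40768 kg m^2; centre at d = 0.175 + 0.46 + 0.46 + 0.28 = 1.375 m, so the parallel axis theorem gives I = 0.40768 + (5.2)(1.375)² = 10.239 kg m^2.
Total I = 0.045937 + 1.6329 + 10.239 = 11.918 kg m^2.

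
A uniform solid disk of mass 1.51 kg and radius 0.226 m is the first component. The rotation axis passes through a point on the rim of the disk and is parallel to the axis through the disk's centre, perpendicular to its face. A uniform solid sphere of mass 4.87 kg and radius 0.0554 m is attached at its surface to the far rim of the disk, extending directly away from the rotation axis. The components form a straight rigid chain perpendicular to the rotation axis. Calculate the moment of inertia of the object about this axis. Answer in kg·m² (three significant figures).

1.38

Solid disk: I_cm = (1/2)MR² = (1/2)(1.51)(0.226)² = 0.038562 kg·m²; centre at d = 0.226 m, so the parallel axis theorem gives I = 0.038562 + (1.51)(0.226)² = 0.11569 kg·m².
Solid sphere: I_cm = (2/5)MR² = (2/5)(4.87)(0.0554)² = 0.0059787 kg·m²; centre at d = 0.226 + 0.226 + 0.0554 = 0.5074 m, so the parallel axis theorem gives I = 0.0059787 + (4.87)(0.5074)² = 1.2598 kg·m².
Total I = 0.11569 + 1.2598 = 1.3755 kg·m².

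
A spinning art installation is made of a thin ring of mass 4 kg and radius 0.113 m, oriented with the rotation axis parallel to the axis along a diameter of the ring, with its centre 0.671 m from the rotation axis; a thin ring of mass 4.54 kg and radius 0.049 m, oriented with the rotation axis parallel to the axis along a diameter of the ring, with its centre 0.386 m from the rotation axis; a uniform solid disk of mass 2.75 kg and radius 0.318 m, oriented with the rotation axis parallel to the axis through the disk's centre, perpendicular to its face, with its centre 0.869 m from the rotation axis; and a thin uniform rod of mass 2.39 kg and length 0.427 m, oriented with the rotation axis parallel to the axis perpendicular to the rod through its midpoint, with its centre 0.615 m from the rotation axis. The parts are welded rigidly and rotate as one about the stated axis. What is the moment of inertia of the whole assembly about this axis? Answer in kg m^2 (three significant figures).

5.66

Thin ring: I_cm = (1/2)MR² = (1/2)(4)(0.113)² = 0.025538 kg m^2; centre at d = 0.671 m, so I = I_cm + Md² gives I = 0.025538 + (4)(0.671)² = 1.8265 kg m^2.
Thin ring: I_cm = (1/2)MR² = (1/2)(4.54)(0.049)² = 0.0054503 kg m^2; centre at d = 0.386 m, so I = I_cm + Md² gives I = 0.0054503 + (4.54)(0.386)² = 0.68189 kg m^2.
Solid disk: I_cm = (1/2)MR² = (1/2)(2.75)(0.318)² = 0.13905 kg m^2; centre at d = 0.869 m, so I = I_cm + Md² gives I = 0.13905 + (2.75)(0.869)² = 2.2157 kg m^2.
Thin rod: I_cm = (1/12)ML² = (1/12)(2.39)(0.427)² = 0.036314 kg m^2; centre at d = 0.615 m, so I = I_cm + Md² gives I = 0.036314 + (2.39)(0.615)² = 0.94027 kg m^2.
Total I = 1.8265 + 0.68189 + 2.2157 + 0.94027 = 5.6644 kg m^2.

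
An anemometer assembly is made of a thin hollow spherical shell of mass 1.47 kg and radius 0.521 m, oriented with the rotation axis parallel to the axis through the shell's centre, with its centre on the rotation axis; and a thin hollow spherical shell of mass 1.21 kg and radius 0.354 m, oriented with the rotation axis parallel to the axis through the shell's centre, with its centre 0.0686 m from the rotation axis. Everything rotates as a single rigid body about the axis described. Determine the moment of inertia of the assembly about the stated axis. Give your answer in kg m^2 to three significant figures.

0.373

Spherical shell: I_cm = (2/3)MR² = (2/3)(1.47)(0.521)² = 0.26601 kg m^2; axis through the centre, so I = 0.26601 kg m^2.
Spherical shell: I_cm = (2/3)MR² = (2/3)(1.21)(0.354)² = 0.10109 kg m^2; centre at d = 0.0686 m, so I = I_cm + Md² gives I = 0.10109 + (1.21)(0.0686)² = 0.10678 kg m^2.
Total I = 0.26601 + 0.10678 = 0.37279 kg m^2.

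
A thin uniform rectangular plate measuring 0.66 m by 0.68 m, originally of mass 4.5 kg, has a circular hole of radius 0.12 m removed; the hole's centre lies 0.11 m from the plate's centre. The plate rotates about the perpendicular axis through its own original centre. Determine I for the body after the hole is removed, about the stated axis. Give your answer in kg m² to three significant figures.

Unpierced body about its centre: I₀ = (1/12)M(a²+b²) = (1/12)(4.5)[(0.66)² + (0.68)²] = 0.33675 kg m².
The removed disk has mass m = M·πr²/(ab) = (4.5)·π(0.12)²/(0.66·0.68) = 0.4536 kg (same uniform areal density).
Its moment of inertia about the rotation axis (parallel-axis theorem): I_hole = (1/2)mr² + md² = (1/2)(0.4536)(0.12)² + (0.4536)(0.11)² = 0.0087545 kg m².
Treating the hole as negative mass, I = I₀ − I_hole = 0.33675 − 0.0087545 = 0.328 kg m².

0.328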